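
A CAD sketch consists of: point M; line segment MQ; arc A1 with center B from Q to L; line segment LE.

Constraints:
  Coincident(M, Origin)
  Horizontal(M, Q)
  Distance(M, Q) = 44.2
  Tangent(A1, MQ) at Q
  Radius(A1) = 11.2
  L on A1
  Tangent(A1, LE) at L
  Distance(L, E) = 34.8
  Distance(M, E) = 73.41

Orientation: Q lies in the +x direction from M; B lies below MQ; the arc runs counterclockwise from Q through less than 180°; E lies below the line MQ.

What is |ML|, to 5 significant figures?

40.077

Checks: |BL| = 11.20 ✓; ∠(BL, LE) = 90.00° ✓; |LE| = 34.80 ✓; |ME| = 73.41 ✓.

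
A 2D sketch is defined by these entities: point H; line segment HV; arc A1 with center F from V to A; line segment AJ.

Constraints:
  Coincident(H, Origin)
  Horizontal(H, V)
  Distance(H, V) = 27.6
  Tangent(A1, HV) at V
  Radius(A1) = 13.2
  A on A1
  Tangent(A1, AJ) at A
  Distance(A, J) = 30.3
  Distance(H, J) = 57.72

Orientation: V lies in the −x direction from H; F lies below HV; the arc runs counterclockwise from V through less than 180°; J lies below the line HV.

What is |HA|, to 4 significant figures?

43.41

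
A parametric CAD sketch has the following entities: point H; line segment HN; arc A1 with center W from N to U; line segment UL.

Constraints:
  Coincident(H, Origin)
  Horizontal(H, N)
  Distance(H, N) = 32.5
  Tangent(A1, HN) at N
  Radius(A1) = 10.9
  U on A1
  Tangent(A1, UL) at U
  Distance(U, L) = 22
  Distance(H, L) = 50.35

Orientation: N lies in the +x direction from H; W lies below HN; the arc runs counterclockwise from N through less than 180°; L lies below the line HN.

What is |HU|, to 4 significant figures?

29.07

Checks: |WU| = 10.90 ✓; ∠(WU, UL) = 90.00° ✓; |UL| = 22.00 ✓; |HL| = 50.35 ✓.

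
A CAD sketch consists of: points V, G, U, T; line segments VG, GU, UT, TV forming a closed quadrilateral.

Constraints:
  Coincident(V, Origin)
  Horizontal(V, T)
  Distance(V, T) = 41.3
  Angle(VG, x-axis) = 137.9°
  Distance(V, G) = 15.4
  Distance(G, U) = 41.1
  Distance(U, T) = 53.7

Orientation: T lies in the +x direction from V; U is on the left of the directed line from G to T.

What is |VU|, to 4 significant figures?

45.97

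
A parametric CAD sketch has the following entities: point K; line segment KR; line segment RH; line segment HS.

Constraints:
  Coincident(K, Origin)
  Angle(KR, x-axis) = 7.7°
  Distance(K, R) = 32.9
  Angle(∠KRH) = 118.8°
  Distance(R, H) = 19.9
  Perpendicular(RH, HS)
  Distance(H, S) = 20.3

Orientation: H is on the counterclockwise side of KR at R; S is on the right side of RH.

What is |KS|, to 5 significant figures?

60.761

∠KRH = 118.8°, so RH runs at 7.7° + (180° − 118.8°) = 68.900° from the x-axis; with |RH| = 19.9, H = R + 19.9·(cos 68.900°, sin 68.900°) = (39.767, 22.974). The perpendicularity gives HS at right angles to RH; with |HS| = 20.3 on the right of RH, S = H + 20.3·(0.93295, -0.36000) = (58.706, 15.666). Then |KS| = |S − K| = 60.761.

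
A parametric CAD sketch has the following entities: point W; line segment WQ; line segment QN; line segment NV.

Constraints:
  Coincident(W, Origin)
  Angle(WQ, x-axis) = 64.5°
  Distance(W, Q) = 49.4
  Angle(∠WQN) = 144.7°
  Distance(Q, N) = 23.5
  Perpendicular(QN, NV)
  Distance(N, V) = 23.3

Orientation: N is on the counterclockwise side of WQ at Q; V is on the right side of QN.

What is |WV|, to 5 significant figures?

82.223

W is at the origin; WQ runs at 64.5° with length 49.4, so Q = 49.4·(cos 64.5°, sin 64.5°) = (21.267, 44.588). ∠WQN = 144.7°, so QN runs at 64.5° + (180° − 144.7°) = 99.800° from the x-axis; with |QN| = 23.5, N = Q + 23.5·(cos 99.800°, sin 99.800°) = (17.267, 67.745). QN ⟂ NV; with |NV| = 23.3 on the right of QN, V = N + 23.3·(0.98541, 0.17021) = (40.227, 71.711). Then |WV| = |V − W| = 82.223.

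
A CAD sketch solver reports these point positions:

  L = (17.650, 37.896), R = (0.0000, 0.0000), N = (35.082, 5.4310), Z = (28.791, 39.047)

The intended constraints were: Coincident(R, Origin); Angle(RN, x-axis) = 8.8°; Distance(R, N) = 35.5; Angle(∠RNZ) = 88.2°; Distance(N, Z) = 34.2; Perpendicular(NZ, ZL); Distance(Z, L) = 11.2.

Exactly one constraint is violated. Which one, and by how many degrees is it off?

Perpendicular(NZ, ZL) — off by 4.70°.

R = (0.00, 0.00) ✓; RN at 8.800° ✓; |RN| = 35.50 ✓; ∠RNZ = 88.20° ✓; |NZ| = 34.20 ✓; ∠(NZ, ZL) = 85.30° ✗; |ZL| = 11.20 ✓.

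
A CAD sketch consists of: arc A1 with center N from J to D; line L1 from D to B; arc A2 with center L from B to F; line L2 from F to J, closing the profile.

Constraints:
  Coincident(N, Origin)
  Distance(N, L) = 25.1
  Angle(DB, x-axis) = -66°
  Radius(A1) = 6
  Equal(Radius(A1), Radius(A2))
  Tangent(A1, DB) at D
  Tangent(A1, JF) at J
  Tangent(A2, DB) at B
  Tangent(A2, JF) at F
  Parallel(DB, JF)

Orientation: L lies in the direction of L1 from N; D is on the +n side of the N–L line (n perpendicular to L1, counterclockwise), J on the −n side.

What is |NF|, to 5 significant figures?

25.807

The slot axis is L1's direction at -66.0°, so u = (cos -66.0°, sin -66.0°) = (0.40674, -0.91355) and n = (−sin -66.0°, cos -66.0°) = (0.91355, 0.40674). N is at the origin and L lies 25.1 along u from N, so L = 25.1·u = (10.209, -22.930). Tangency of A1 to both parallel lines with radius 6.0 puts D and J at N ± 6.0·n: D = (5.4813, 2.4404), J = (-5.4813, -2.4404). Equal radii place B and F the same way about L: B = L + 6.0·n = (15.690, -20.490), F = L − 6.0·n = (4.7278, -25.370). Then |NF| = |F − N| = 25.807.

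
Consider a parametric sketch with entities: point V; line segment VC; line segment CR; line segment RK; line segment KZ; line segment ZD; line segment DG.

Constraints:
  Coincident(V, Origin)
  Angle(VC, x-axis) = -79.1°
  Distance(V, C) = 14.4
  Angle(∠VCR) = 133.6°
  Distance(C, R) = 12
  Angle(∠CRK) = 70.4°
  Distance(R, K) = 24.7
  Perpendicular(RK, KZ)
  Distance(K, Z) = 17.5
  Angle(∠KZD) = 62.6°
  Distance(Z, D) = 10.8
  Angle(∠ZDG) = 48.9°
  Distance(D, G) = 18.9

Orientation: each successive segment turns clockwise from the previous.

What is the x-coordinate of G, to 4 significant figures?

-18.36

V is at the origin; VC runs at -79.1° with length 14.4, so C = (2.723, -14.14). ∠VCR = 133.6° gives CR at -125.5° from the x-axis; with |CR| = 12.0, R = (-4.245, -23.91). ∠CRK = 70.4° gives RK at 124.9° from the x-axis; with |RK| = 24.7, K = (-18.38, -3.652). RK is perpendicular to KZ, so KZ runs at 34.90°; with |KZ| = 17.5, Z = (-4.025, 6.361). ∠KZD = 62.6° gives ZD at -82.50° from the x-axis; with |ZD| = 10.8, D = (-2.615, -4.347). ∠ZDG = 48.9° gives DG at 146.4° from the x-axis; with |DG| = 18.9, G = (-18.36, 6.112). So G.x = -18.36.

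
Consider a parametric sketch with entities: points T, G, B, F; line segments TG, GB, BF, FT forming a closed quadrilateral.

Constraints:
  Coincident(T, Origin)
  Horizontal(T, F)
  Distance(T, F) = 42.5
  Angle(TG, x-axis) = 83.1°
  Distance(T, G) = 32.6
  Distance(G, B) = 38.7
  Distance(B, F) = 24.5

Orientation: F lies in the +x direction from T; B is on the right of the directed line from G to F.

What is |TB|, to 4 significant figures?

18.61

T is at the origin; TF is horizontal with |TF| = 42.5 and F in +x, so F = (42.5, 0). TG runs at 83.1° with |TG| = 32.6, so G = (3.916, 32.36). B is determined by |GB| = 38.7 and |BF| = 24.5 together: it lies at the intersection of circle(G, 38.7) and circle(F, 24.5). With |GF| = 50.36, the foot of the radical line on GF is 34.09 from G and the perpendicular offset is √(38.7² − 34.09²) = 18.32. Taking the right-of-GF solution: B = (18.26, -3.579).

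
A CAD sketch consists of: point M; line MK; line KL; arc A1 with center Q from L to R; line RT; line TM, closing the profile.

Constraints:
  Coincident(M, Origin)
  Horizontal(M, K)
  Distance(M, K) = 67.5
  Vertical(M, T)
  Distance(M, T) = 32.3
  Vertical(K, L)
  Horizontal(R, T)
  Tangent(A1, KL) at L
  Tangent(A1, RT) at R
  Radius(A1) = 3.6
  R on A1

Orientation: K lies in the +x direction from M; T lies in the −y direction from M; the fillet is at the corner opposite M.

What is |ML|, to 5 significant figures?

73.348

M is at the origin; M and K share the same y with |MK| = 67.5 and K on the +x side, so K = (67.500, 0.0000). M and T share the same x with |MT| = 32.3 and T on the −y side, so T = (0.0000, -32.300). The virtual corner opposite M is at (67.500, -32.300). Since A1 is tangent to KL there, QL ⟂ KL and A1 meets RT tangentially, so QR is at right angles to RT, with radius 3.6, so the center Q sits 3.6 in from both sides at Q = (63.900, -28.700). That places the tangent points at L = (67.500, -28.700) on KL and R = (63.900, -32.300) on RT. Then |ML| = |L − M| = 73.348.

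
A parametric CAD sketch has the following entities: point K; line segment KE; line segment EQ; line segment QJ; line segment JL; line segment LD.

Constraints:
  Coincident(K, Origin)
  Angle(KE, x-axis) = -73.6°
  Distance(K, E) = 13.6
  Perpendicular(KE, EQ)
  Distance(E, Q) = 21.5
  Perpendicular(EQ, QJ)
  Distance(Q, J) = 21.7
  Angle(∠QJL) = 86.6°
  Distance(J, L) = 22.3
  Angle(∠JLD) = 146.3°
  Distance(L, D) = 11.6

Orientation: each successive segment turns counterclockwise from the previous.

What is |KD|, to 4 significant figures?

10.02

∠QJL = 86.6° gives JL at -160.2° from the x-axis; with |JL| = 22.3, L = (-2.643, 6.287). ∠JLD = 146.3° gives LD at -126.5° from the x-axis; with |LD| = 11.6, D = (-9.543, -3.038). Then |KD| = |D − K| = 10.02.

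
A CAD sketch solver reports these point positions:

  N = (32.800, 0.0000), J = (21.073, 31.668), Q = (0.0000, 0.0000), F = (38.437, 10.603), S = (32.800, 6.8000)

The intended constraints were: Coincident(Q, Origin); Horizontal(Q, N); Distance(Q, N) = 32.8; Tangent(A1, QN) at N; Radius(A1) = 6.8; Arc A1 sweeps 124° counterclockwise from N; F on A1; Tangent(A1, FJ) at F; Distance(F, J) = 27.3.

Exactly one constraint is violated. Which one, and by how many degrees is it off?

Tangent(A1, FJ) at F — off by 5.49°.

Q = (0.00, 0.00) ✓; Q.y = 0.00, N.y = 0.00 ✓; |QN| = 32.80 ✓; ∠(SN, NQ) = 90.00° ✓; |SN| = 6.800 ✓; bearing(S→F) − bearing(S→N) = 124.0° ✓; |SF| = 6.800 ✓; ∠(SF, FJ) = 84.51° ✗; |FJ| = 27.30 ✓.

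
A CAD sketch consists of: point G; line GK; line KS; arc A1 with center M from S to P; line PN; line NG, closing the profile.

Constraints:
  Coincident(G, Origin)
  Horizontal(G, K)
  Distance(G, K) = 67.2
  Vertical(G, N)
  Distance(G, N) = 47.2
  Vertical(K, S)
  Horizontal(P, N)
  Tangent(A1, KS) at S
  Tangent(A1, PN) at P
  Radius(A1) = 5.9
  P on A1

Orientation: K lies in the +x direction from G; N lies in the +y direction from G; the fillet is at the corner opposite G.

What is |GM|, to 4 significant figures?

73.91

GN is vertical with |GN| = 47.2 and N on the +y side, so N = (0.000, 47.20). The virtual corner opposite G is at (67.20, 47.20). Since A1 is tangent to KS there, MS ⟂ KS and A1 meets PN tangentially, so MP is at right angles to PN, with radius 5.9, so the center M sits 5.9 in from both sides at M = (61.30, 41.30). Then |GM| = |M − G| = 73.91.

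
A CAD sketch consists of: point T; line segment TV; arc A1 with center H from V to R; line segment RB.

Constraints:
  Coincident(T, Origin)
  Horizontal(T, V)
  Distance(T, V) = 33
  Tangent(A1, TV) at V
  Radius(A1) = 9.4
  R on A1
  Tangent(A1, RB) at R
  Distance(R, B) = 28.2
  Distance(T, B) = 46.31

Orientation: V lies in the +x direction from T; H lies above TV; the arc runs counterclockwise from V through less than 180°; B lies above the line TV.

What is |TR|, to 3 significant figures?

43.4

Checks: |HV| = 9.400 ✓; |HR| = 9.400 ✓; ∠(HR, RB) = 90.00° ✓; |RB| = 28.20 ✓; |TB| = 46.31 ✓.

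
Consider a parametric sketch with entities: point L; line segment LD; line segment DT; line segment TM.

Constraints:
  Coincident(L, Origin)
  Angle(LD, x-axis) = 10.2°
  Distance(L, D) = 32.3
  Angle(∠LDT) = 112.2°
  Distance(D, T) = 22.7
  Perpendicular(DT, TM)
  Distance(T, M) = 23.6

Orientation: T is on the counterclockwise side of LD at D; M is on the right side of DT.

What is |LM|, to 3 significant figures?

63.9

∠LDT = 112.2°, so DT runs at 10.2° + (180° − 112.2°) = 78.0° from the x-axis; with |DT| = 22.7, T = D + 22.7·(cos 78.0°, sin 78.0°) = (36.5, 27.9). DT ⟂ TM; with |TM| = 23.6 on the right of DT, M = T + 23.6·(0.978, -0.208) = (59.6, 23.0). Then |LM| = |M − L| = 63.9.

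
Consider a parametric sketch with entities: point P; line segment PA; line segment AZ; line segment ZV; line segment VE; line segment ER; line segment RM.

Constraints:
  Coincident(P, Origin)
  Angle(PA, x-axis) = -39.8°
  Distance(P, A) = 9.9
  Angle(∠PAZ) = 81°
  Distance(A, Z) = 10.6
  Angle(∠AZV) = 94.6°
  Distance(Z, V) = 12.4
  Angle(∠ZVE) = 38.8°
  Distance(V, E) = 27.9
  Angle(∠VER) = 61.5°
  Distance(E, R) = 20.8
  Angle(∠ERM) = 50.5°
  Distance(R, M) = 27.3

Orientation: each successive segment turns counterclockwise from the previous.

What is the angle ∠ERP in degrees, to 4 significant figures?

49.62°

∠ZVE = 38.8° gives VE at -74.20° from the x-axis; with |VE| = 27.9, E = (10.52, -16.89). ∠VER = 61.5° gives ER at 44.30° from the x-axis; with |ER| = 20.8, R = (25.41, -2.368). Then cos ∠ERP = RE·RP / (|RE||RP|), giving 49.62°.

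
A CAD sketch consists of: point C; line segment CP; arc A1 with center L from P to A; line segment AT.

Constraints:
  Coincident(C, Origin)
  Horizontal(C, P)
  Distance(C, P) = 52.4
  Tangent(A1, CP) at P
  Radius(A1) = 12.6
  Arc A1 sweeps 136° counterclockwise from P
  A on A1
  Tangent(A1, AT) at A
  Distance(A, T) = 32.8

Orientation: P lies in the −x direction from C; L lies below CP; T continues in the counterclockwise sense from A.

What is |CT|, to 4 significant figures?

58.19

C is at the origin; CP is horizontal with |CP| = 52.4 and P on the −x side, so P = (-52.40, 0.000). The tangent condition forces LP to be normal to CP, so L = P + (0, -12.6) = (-52.40, -12.60). On A1, P sits at bearing 90° from L; a 136° counterclockwise sweep puts A at bearing 226°, so A = L + 12.6·(cos 226°, sin 226°) = (-61.15, -21.66). Tangency of A1 to AT means the radius LA is perpendicular to AT, so AT runs along (−sin 226°, cos 226°); with |AT| = 32.8, T = (-37.56, -44.45). Then |CT| = |T − C| = 58.19.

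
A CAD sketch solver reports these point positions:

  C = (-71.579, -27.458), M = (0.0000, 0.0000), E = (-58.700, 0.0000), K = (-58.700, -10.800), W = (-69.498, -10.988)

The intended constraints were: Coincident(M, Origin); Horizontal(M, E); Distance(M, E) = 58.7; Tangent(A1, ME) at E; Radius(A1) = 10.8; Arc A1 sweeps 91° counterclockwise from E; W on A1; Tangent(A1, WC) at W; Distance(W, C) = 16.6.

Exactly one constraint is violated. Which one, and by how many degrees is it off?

Tangent(A1, WC) at W — off by 8.20°.

M = (0.00, 0.00) ✓; M.y = 0.00, E.y = 0.00 ✓; |ME| = 58.70 ✓; ∠(KE, EM) = 90.00° ✓; |KE| = 10.80 ✓; bearing(K→W) − bearing(K→E) = 91.00° ✓; |KW| = 10.80 ✓; ∠(KW, WC) = 98.20° ✗; |WC| = 16.60 ✓.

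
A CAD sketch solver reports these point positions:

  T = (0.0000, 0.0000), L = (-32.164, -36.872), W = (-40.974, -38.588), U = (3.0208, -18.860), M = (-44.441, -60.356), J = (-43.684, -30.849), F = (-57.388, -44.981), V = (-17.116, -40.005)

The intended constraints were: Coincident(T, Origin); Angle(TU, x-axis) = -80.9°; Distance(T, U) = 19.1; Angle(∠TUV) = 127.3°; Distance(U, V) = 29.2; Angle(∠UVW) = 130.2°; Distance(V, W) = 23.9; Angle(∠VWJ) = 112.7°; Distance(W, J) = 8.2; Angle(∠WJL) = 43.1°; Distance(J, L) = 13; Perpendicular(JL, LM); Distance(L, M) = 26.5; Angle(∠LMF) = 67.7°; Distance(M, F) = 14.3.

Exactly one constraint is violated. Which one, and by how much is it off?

Distance(M, F) = 14.3 — off by 5.80.

T = (0.00, 0.00) ✓; TU at -80.90° ✓; |TU| = 19.10 ✓; ∠TUV = 127.3° ✓; |UV| = 29.20 ✓; ∠UVW = 130.2° ✓; |VW| = 23.90 ✓; ∠VWJ = 112.7° ✓; |WJ| = 8.200 ✓; ∠WJL = 43.10° ✓; |JL| = 13.00 ✓; ∠(JL, LM) = 90.00° ✓; |LM| = 26.50 ✓; ∠LMF = 67.70° ✓; |MF| = 20.10 ✗.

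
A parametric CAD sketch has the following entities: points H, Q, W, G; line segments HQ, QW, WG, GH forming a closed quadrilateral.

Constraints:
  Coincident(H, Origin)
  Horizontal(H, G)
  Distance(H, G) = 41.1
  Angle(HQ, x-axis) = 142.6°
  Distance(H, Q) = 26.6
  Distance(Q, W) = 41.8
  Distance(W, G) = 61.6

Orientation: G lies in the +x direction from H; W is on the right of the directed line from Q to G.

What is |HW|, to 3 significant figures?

29.4

Checks: |QW| = 41.80 ✓; |WG| = 61.60 ✓.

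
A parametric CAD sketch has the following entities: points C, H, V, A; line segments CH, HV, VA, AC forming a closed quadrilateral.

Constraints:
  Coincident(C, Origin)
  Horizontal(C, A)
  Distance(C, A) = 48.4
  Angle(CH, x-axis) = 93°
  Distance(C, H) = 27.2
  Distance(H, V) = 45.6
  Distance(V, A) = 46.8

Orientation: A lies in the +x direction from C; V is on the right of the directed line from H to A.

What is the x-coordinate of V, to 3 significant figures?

5.18

C is at the origin; C and A share the same y with |CA| = 48.4 and A in +x, so A = (48.4, 0). CH runs at 93.0° with |CH| = 27.2, so H = (-1.42, 27.2). V is determined by |HV| = 45.6 and |VA| = 46.8 together: it lies at the intersection of circle(H, 45.6) and circle(A, 46.8). With |HA| = 56.7, the foot of the radical line on HA is 27.4 from H and the perpendicular offset is √(45.6² − 27.4²) = 36.5. Taking the right-of-HA solution: V = (5.18, -18.0).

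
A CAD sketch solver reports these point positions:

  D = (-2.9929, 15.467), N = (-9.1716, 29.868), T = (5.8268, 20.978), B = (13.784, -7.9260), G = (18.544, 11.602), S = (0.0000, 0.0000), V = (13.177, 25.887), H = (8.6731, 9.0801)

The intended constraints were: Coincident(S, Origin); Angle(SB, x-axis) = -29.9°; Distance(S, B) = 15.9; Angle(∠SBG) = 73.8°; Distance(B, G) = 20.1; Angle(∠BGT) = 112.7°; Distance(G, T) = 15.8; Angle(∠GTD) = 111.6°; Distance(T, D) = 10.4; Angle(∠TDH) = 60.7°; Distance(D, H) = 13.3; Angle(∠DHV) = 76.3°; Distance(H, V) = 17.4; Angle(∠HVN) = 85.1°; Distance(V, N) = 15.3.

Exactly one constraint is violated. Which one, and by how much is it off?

Distance(V, N) = 15.3 — off by 7.40.

S = (0.00, 0.00) ✓; SB at -29.90° ✓; |SB| = 15.90 ✓; ∠SBG = 73.80° ✓; |BG| = 20.10 ✓; ∠BGT = 112.7° ✓; |GT| = 15.80 ✓; ∠GTD = 111.6° ✓; |TD| = 10.40 ✓; ∠TDH = 60.70° ✓; |DH| = 13.30 ✓; ∠DHV = 76.30° ✓; |HV| = 17.40 ✓; ∠HVN = 85.10° ✓; |VN| = 22.70 ✗.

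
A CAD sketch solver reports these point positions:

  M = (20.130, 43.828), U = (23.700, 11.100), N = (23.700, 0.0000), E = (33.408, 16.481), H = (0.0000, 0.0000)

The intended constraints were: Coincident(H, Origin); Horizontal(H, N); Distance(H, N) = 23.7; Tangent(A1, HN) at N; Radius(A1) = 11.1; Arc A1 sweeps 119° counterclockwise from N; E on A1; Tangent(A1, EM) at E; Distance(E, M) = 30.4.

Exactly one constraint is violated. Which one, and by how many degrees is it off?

Tangent(A1, EM) at E — off by 3.10°.

H = (0.00, 0.00) ✓; H.y = 0.00, N.y = 0.00 ✓; |HN| = 23.70 ✓; ∠(UN, NH) = 90.00° ✓; |UN| = 11.10 ✓; bearing(U→E) − bearing(U→N) = 119.0° ✓; |UE| = 11.10 ✓; ∠(UE, EM) = 93.10° ✗; |EM| = 30.40 ✓.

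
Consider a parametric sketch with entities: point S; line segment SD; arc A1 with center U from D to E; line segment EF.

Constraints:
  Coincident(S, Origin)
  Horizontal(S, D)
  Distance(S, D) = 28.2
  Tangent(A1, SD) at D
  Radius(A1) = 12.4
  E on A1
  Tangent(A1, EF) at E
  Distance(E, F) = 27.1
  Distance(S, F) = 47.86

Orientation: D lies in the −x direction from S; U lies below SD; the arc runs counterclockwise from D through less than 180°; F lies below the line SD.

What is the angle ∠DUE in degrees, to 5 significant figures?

124.03°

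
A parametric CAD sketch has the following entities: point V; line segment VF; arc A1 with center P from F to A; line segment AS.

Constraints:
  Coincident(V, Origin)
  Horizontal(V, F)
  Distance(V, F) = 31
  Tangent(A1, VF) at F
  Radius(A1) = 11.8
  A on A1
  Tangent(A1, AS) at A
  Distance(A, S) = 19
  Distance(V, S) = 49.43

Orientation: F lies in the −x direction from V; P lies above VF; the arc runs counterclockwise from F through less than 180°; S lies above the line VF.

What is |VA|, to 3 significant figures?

30.4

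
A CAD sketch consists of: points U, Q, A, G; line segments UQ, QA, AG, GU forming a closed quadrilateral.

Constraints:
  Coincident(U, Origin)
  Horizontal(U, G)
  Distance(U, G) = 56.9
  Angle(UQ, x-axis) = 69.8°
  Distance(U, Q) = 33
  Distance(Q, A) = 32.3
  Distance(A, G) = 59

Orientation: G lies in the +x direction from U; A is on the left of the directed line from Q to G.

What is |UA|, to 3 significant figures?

63.9

Checks: UQ at 69.80° ✓; |QA| = 32.30 ✓; |AG| = 59.00 ✓.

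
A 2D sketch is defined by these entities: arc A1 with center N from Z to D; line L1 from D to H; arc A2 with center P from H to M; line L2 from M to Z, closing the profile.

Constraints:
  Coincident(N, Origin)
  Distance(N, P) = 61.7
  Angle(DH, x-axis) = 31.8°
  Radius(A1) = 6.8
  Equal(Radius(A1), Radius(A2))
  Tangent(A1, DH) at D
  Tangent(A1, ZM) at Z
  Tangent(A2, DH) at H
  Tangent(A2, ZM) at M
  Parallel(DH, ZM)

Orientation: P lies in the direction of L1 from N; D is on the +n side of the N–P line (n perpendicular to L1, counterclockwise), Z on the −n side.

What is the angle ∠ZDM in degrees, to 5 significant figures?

77.570°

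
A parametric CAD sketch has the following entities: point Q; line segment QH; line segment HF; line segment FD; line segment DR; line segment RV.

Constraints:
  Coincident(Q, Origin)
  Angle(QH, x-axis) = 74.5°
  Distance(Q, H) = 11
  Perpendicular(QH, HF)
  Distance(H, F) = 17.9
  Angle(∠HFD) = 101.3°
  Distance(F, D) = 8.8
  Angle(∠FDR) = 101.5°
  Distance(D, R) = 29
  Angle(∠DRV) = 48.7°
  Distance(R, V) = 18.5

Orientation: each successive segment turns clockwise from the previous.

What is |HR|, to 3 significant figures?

21.1

∠HFD = 101.3° gives FD at -94.2° from the x-axis; with |FD| = 8.8, D = (19.5, -2.96). ∠FDR = 101.5° gives DR at -173° from the x-axis; with |DR| = 29.0, R = (-9.22, -6.64). Then |HR| = |R − H| = 21.1.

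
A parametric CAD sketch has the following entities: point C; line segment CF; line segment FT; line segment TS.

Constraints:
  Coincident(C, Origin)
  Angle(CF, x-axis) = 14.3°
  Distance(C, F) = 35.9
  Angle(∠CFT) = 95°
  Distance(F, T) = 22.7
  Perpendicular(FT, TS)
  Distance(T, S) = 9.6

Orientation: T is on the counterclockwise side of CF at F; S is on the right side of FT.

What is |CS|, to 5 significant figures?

52.201

C is at the origin; CF runs at 14.3° with length 35.9, so F = 35.9·(cos 14.3°, sin 14.3°) = (34.788, 8.8673). ∠CFT = 95.0°, so FT runs at 14.3° + (180° − 95.0°) = 99.300° from the x-axis; with |FT| = 22.7, T = F + 22.7·(cos 99.300°, sin 99.300°) = (31.119, 31.269). FT ⟂ TS; with |TS| = 9.6 on the right of FT, S = T + 9.6·(0.98686, 0.16160) = (40.593, 32.820). Then |CS| = |S − C| = 52.201.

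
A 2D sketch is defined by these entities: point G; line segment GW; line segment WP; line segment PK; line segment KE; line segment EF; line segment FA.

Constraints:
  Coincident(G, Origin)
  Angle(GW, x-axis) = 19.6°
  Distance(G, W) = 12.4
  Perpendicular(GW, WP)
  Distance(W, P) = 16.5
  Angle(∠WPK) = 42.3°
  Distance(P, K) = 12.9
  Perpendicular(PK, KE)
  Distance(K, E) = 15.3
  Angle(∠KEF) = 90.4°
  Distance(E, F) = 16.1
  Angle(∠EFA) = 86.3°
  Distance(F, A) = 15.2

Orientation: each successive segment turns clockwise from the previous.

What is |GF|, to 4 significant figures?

27.31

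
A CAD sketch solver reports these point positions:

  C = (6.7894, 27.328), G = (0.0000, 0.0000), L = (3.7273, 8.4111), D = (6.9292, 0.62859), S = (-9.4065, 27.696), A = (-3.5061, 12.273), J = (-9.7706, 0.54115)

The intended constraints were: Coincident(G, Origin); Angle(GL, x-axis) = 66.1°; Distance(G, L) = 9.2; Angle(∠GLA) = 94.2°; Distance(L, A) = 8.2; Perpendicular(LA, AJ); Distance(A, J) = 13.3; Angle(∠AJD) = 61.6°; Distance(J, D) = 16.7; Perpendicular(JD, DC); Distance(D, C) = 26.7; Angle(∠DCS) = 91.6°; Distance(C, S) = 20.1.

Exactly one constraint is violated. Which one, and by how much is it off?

Distance(C, S) = 20.1 — off by 3.90.

G = (0.00, 0.00) ✓; GL at 66.10° ✓; |GL| = 9.200 ✓; ∠GLA = 94.20° ✓; |LA| = 8.200 ✓; ∠(LA, AJ) = 90.00° ✓; |AJ| = 13.30 ✓; ∠AJD = 61.60° ✓; |JD| = 16.70 ✓; ∠(JD, DC) = 90.00° ✓; |DC| = 26.70 ✓; ∠DCS = 91.60° ✓; |CS| = 16.20 ✗.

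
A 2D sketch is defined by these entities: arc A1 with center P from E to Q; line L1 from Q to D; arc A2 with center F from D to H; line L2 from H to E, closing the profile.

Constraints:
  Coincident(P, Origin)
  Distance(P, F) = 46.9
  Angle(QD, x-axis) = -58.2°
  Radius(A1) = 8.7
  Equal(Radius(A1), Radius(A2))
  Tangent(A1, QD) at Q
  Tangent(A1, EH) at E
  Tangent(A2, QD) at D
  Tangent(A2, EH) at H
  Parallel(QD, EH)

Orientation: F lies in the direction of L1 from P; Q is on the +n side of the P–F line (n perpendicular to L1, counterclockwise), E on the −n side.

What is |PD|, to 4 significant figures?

47.70

The slot axis is L1's direction at -58.2°, so u = (cos -58.2°, sin -58.2°) = (0.5270, -0.8499) and n = (−sin -58.2°, cos -58.2°) = (0.8499, 0.5270). P is at the origin and F lies 46.9 along u from P, so F = 46.9·u = (24.71, -39.86). Tangency of A1 to both parallel lines with radius 8.7 puts Q and E at P ± 8.7·n: Q = (7.394, 4.585), E = (-7.394, -4.585). Equal radii place D and H the same way about F: D = F + 8.7·n = (32.11, -35.28), H = F − 8.7·n = (17.32, -44.44). Then |PD| = |D − P| = 47.70.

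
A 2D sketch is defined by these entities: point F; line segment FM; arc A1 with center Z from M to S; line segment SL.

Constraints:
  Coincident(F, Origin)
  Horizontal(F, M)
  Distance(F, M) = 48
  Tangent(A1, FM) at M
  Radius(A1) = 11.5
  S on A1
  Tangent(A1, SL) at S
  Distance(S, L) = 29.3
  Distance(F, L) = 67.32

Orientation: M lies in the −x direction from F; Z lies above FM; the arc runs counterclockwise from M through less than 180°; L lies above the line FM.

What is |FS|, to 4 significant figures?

41.57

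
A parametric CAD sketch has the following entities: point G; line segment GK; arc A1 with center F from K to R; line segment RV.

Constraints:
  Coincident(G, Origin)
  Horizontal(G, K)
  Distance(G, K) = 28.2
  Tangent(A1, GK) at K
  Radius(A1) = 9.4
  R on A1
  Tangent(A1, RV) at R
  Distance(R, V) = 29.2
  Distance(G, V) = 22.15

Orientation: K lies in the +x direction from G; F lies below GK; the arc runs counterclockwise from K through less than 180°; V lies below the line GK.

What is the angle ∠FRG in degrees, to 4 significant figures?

138.8°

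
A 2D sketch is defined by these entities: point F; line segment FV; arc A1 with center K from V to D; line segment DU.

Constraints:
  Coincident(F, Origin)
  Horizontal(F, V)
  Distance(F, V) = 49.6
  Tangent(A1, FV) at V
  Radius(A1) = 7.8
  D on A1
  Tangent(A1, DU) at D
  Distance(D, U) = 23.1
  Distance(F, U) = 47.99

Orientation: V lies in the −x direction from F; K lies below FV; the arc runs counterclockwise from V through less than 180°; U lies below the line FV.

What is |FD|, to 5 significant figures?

56.558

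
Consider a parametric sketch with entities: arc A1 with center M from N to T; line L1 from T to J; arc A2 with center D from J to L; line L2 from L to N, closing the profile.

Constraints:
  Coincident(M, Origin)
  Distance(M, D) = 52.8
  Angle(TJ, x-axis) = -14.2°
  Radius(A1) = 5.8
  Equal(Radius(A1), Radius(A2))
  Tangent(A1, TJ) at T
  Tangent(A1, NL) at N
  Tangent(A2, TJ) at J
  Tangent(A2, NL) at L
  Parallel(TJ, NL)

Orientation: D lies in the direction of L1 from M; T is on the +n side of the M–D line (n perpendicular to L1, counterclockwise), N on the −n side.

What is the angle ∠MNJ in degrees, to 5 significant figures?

77.609°

The slot axis is L1's direction at -14.2°, so u = (cos -14.2°, sin -14.2°) = (0.96945, -0.24531) and n = (−sin -14.2°, cos -14.2°) = (0.24531, 0.96945). M is at the origin and D lies 52.8 along u from M, so D = 52.8·u = (51.187, -12.952). Tangency of A1 to both parallel lines with radius 5.8 puts T and N at M ± 5.8·n: T = (1.4228, 5.6228), N = (-1.4228, -5.6228). Equal radii place J and L the same way about D: J = D + 5.8·n = (52.609, -7.3294), L = D − 5.8·n = (49.764, -18.575). Then cos ∠MNJ = NM·NJ / (|NM||NJ|), giving 77.609°.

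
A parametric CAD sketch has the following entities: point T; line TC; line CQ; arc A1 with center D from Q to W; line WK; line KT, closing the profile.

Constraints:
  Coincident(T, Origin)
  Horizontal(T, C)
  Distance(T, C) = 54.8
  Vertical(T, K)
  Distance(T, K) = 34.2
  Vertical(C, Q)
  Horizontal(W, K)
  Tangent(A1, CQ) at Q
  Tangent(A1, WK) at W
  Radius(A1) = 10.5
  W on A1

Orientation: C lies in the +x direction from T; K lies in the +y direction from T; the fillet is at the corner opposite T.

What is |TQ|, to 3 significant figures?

59.7

T is at the origin; TC is horizontal with |TC| = 54.8 and C on the +x side, so C = (54.8, 0.00). TK is vertical with |TK| = 34.2 and K on the +y side, so K = (0.00, 34.2). The virtual corner opposite T is at (54.8, 34.2). Since A1 is tangent to CQ there, DQ ⟂ CQ and since A1 is tangent to WK there, DW ⟂ WK, with radius 10.5, so the center D sits 10.5 in from both sides at D = (44.3, 23.7). That places the tangent points at Q = (54.8, 23.7) on CQ and W = (44.3, 34.2) on WK. Then |TQ| = |Q − T| = 59.7.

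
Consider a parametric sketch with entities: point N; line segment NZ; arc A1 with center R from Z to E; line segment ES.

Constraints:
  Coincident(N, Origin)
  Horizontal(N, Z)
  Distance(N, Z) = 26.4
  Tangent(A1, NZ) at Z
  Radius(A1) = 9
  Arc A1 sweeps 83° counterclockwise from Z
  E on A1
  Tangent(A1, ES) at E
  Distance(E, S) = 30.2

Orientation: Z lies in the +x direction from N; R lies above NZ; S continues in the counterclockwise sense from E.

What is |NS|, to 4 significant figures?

54.38

N is at the origin; NZ is horizontal with |NZ| = 26.4 and Z on the +x side, so Z = (26.40, 0.000). A1 meets NZ tangentially, so RZ is at right angles to NZ, so R = Z + (0, 9) = (26.40, 9.000). On A1, Z sits at bearing -90° from R; an 83° counterclockwise sweep puts E at bearing -7°, so E = R + 9.0·(cos -7°, sin -7°) = (35.33, 7.903). Since A1 is tangent to ES there, RE ⟂ ES, so ES runs along (−sin -7°, cos -7°); with |ES| = 30.2, S = (39.01, 37.88). Then |NS| = |S − N| = 54.38.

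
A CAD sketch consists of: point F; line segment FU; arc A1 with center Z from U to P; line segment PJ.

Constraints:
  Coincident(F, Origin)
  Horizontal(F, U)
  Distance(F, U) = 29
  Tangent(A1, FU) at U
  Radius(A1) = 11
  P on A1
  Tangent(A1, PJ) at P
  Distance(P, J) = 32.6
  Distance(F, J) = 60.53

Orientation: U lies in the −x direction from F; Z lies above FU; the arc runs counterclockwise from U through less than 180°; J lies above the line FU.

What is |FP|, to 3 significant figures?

28.0

F is at the origin; FU is horizontal with |FU| = 29.0 and U on the −x side, so U = (-29.0, 0.00). The tangent condition forces ZU to be normal to FU, so Z = U + (0, 11) = (-29.0, 11.0). Since ZP ⟂ PJ (tangency), |ZJ| = √(11.0² + 32.6²) = 34.4 regardless of where P sits on A1. So J lies on both circle(F, 60.53) and circle(Z, 34.4); the above-FU intersection is J = (-43.3, 42.3). P is the foot of the tangent from J: P = (-21.0, 18.5).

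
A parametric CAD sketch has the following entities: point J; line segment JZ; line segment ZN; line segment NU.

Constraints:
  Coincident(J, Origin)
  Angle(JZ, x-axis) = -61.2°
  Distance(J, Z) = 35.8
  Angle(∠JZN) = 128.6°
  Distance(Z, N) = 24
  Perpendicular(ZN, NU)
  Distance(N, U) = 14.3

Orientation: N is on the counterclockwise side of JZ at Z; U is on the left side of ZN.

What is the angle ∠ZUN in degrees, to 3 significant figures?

59.2°

J is at the origin; JZ runs at -61.2° with length 35.8, so Z = 35.8·(cos -61.2°, sin -61.2°) = (17.2, -31.4). ∠JZN = 128.6°, so ZN runs at -61.2° + (180° − 128.6°) = -9.80° from the x-axis; with |ZN| = 24.0, N = Z + 24.0·(cos -9.80°, sin -9.80°) = (40.9, -35.5). ZN is perpendicular to NU; with |NU| = 14.3 on the left of ZN, U = N + 14.3·(0.170, 0.985) = (43.3, -21.4). Then cos ∠ZUN = UZ·UN / (|UZ||UN|), giving 59.2°.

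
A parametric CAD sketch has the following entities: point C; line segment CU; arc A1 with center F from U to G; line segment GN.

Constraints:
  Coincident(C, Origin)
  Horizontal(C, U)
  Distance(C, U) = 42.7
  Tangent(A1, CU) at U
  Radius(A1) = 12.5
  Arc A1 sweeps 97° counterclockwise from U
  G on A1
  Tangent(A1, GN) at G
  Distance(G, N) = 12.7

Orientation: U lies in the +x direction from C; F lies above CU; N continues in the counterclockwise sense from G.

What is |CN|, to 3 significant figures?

59.8

C is at the origin; CU is horizontal with |CU| = 42.7 and U on the +x side, so U = (42.7, 0.00). Tangency of A1 to CU means the radius FU is perpendicular to CU, so F = U + (0, 12.5) = (42.7, 12.5). On A1, U sits at bearing -90° from F; a 97° counterclockwise sweep puts G at bearing 7°, so G = F + 12.5·(cos 7°, sin 7°) = (55.1, 14.0). A1 meets GN tangentially, so FG is at right angles to GN, so GN runs along (−sin 7°, cos 7°); with |GN| = 12.7, N = (53.6, 26.6). Then |CN| = |N − C| = 59.8.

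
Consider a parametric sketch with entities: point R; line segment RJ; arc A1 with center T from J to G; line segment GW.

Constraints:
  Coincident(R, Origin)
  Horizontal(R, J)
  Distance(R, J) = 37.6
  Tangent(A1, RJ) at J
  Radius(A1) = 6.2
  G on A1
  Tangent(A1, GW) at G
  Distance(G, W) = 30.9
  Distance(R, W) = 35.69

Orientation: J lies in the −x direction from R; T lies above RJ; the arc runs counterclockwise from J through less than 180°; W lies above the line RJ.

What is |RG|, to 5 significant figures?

32.262

Checks: |TG| = 6.200 ✓; ∠(TG, GW) = 90.00° ✓; |GW| = 30.90 ✓; |RW| = 35.69 ✓.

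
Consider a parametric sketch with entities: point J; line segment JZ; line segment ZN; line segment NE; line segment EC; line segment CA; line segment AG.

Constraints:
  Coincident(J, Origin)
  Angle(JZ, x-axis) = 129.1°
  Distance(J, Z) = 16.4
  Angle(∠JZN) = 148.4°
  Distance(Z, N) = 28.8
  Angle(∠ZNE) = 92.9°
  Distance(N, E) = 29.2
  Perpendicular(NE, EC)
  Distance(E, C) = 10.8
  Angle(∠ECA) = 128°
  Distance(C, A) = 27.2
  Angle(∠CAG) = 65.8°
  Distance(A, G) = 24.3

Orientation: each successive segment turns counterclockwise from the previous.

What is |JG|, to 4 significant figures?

39.45

J is at the origin; JZ runs at 129.1° with length 16.4, so Z = (-10.34, 12.73). ∠JZN = 148.4° gives ZN at 160.7° from the x-axis; with |ZN| = 28.8, N = (-37.52, 22.25). ∠ZNE = 92.9° gives NE at -112.2° from the x-axis; with |NE| = 29.2, E = (-48.56, -4.789). NE ⟂ EC, so EC runs at -22.20°; with |EC| = 10.8, C = (-38.56, -8.870). ∠ECA = 128.0° gives CA at 29.80° from the x-axis; with |CA| = 27.2, A = (-14.95, 4.648). ∠CAG = 65.8° gives AG at 144.0° from the x-axis; with |AG| = 24.3, G = (-34.61, 18.93). Then |JG| = |G − J| = 39.45.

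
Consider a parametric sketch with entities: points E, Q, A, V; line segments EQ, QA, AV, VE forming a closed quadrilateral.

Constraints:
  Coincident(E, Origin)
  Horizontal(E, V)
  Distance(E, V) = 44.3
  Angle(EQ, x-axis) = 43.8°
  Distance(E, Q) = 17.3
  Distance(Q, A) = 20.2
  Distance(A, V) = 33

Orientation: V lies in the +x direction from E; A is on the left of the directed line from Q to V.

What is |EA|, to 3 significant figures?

37.5

Checks: EQ at 43.80° ✓; |QA| = 20.20 ✓; |AV| = 33.00 ✓.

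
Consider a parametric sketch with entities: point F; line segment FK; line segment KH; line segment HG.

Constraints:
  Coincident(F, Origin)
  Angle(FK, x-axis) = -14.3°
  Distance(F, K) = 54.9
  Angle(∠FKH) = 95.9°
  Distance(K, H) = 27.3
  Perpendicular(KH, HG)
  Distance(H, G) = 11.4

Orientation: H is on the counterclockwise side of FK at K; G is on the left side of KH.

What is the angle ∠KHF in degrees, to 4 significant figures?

58.90°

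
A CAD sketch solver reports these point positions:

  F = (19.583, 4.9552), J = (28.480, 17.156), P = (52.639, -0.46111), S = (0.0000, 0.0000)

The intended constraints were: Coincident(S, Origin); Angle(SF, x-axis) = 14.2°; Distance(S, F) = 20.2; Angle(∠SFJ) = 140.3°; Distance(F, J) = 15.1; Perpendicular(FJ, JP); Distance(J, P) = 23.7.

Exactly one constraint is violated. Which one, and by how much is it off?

Distance(J, P) = 23.7 — off by 6.20.

S = (0.00, 0.00) ✓; SF at 14.20° ✓; |SF| = 20.20 ✓; ∠SFJ = 140.3° ✓; |FJ| = 15.10 ✓; ∠(FJ, JP) = 90.00° ✓; |JP| = 29.90 ✗.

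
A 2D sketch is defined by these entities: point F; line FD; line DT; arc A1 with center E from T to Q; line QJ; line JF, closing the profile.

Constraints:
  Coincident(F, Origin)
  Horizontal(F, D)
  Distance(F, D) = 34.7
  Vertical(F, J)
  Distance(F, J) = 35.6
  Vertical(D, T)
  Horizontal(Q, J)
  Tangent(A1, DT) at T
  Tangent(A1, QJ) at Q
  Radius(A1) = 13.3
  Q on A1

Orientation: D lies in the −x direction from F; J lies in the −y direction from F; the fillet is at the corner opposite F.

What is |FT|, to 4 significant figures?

41.25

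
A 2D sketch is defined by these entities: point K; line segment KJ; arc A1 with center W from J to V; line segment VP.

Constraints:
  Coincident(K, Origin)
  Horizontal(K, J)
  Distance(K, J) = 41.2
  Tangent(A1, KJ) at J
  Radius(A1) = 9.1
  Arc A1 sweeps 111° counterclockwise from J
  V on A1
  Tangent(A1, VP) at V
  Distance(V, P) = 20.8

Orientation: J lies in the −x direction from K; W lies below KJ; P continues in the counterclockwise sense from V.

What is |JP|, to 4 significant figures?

31.80

K is at the origin; KJ is horizontal with |KJ| = 41.2 and J on the −x side, so J = (-41.20, 0.000). The tangent condition forces WJ to be normal to KJ, so W = J + (0, -9.1) = (-41.20, -9.100). On A1, J sits at bearing 90° from W; a 111° counterclockwise sweep puts V at bearing 201°, so V = W + 9.1·(cos 201°, sin 201°) = (-49.70, -12.36). The tangent condition forces WV to be normal to VP, so VP runs along (−sin 201°, cos 201°); with |VP| = 20.8, P = (-42.24, -31.78). Then |JP| = |P − J| = 31.80.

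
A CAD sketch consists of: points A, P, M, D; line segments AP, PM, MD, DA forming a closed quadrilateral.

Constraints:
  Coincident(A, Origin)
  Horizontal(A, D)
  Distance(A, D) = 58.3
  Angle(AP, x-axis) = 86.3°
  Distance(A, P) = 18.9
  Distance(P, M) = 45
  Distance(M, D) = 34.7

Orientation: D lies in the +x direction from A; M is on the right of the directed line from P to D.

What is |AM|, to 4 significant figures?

32.99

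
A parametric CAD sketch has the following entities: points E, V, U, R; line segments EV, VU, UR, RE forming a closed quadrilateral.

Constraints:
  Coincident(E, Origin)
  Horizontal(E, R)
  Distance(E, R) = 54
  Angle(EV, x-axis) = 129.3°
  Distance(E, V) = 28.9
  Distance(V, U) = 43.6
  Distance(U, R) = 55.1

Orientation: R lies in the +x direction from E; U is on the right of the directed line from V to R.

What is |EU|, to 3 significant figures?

16.6

E is at the origin; E and R share the same y with |ER| = 54.0 and R in +x, so R = (54.0, 0). EV runs at 129.3° with |EV| = 28.9, so V = (-18.3, 22.4). U is determined by |VU| = 43.6 and |UR| = 55.1 together: it lies at the intersection of circle(V, 43.6) and circle(R, 55.1). With |VR| = 75.7, the foot of the radical line on VR is 30.3 from V and the perpendicular offset is √(43.6² − 30.3²) = 31.3. Taking the right-of-VR solution: U = (1.43, -16.5).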